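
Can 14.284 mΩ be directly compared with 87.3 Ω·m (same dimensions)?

No

In SI base units:
  14.284 mΩ:  Ω = V·A⁻¹ = kg·m²·s⁻³·A⁻²
  87.3 Ω·m:  Ω·m = V·A⁻¹·m = kg·m³·s⁻³·A⁻²
kg·m²·s⁻³·A⁻² ≠ kg·m³·s⁻³·A⁻², so they cannot be added.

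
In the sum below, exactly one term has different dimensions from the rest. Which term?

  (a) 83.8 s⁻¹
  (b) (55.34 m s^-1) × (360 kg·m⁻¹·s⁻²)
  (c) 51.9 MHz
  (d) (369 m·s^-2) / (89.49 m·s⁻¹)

Reduce each to base SI dimensions:
  (a) s⁻¹
  (b) [m·s⁻¹] · [kg·m⁻¹·s⁻²] = kg·s⁻³
  (c) Hz = s⁻¹
  (d) [m·s⁻²] / [m·s⁻¹] = s⁻¹
All reduce to s⁻¹ except (b), which is kg·s⁻³.

(b)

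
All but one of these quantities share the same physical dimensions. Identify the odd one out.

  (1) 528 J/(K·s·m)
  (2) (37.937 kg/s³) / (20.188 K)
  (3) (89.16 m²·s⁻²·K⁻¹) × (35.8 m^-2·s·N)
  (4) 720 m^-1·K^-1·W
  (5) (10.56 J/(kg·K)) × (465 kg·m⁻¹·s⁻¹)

(2)

Expand each in SI base units:
  (1) J·s⁻¹·m⁻¹·K⁻¹ = N·m·s⁻¹·m⁻¹·K⁻¹ = kg·m·s⁻³·K⁻¹
  (2) [kg·s⁻³] / [K] = kg·s⁻³·K⁻¹
  (3) [m²·s⁻²·K⁻¹] · [kg·m⁻¹·s⁻¹] = kg·m·s⁻³·K⁻¹
  (4) W·m⁻¹·K⁻¹ = J·s⁻¹·m⁻¹·K⁻¹ = kg·m·s⁻³·K⁻¹
  (5) [m²·s⁻²·K⁻¹] · [kg·m⁻¹·s⁻¹] = kg·m·s⁻³·K⁻¹
All reduce to kg·m·s⁻³·K⁻¹ except (2), which is kg·s⁻³·K⁻¹.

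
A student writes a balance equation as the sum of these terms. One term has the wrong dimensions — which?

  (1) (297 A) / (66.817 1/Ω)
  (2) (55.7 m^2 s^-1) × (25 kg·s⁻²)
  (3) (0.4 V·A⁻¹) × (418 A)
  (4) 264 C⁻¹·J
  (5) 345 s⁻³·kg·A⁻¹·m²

(2)

Work out the base dimensions of each:
  (1) [A] / [kg⁻¹·m⁻²·s³·A²] = kg·m²·s⁻³·A⁻¹
  (2) [m²·s⁻¹] · [kg·s⁻²] = kg·m²·s⁻³
  (3) [kg·m²·s⁻³·A⁻²] · [A] = kg·m²·s⁻³·A⁻¹
  (4) J·C⁻¹ = N·m·(s·A)⁻¹ = kg·m²·s⁻³·A⁻¹
  (5) kg·m²·s⁻³·A⁻¹
All reduce to kg·m²·s⁻³·A⁻¹ except (2), which is kg·m²·s⁻³.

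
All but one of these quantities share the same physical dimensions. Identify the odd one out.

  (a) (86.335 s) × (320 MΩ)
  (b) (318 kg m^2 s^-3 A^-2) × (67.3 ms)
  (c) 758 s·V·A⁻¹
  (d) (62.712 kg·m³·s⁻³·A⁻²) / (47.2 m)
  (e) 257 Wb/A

(d)

Reduce each to base SI dimensions:
  (a) [s] · [kg·m²·s⁻³·A⁻²] = kg·m²·s⁻²·A⁻²
  (b) [kg·m²·s⁻³·A⁻²] · [s] = kg·m²·s⁻²·A⁻²
  (c) V·s·A⁻¹ = J·C⁻¹·s·A⁻¹ = kg·m²·s⁻²·A⁻²
  (d) [kg·m³·s⁻³·A⁻²] / [m] = kg·m²·s⁻³·A⁻²
  (e) Wb·A⁻¹ = V·s·A⁻¹ = kg·m²·s⁻²·A⁻²
All reduce to kg·m²·s⁻²·A⁻² except (d), which is kg·m²·s⁻³·A⁻².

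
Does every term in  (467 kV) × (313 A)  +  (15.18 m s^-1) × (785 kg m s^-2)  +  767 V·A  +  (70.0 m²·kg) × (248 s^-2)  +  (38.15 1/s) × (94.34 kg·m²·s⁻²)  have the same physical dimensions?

No

In SI base units:
  (467 kV) × (313 A):  [kg·m²·s⁻³·A⁻¹] · [A] = kg·m²·s⁻³
  (15.18 m s^-1) × (785 kg m s^-2):  [m·s⁻¹] · [kg·m·s⁻²] = kg·m²·s⁻³
  767 V·A:  V·A = J·C⁻¹·A = kg·m²·s⁻³
  (70.0 m²·kg) × (248 s^-2):  [kg·m²] · [s⁻²] = kg·m²·s⁻²
  (38.15 1/s) × (94.34 kg·m²·s⁻²):  [s⁻¹] · [kg·m²·s⁻²] = kg·m²·s⁻³
The terms do not share a single dimension (kg·m²·s⁻² vs kg·m²·s⁻³).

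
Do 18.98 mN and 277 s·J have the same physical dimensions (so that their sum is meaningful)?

Reduce each to base SI dimensions:
  18.98 mN:  N = kg·m·s⁻²
  277 s·J:  J·s = N·m·s = kg·m²·s⁻¹
kg·m·s⁻² ≠ kg·m²·s⁻¹, so they cannot be added.

No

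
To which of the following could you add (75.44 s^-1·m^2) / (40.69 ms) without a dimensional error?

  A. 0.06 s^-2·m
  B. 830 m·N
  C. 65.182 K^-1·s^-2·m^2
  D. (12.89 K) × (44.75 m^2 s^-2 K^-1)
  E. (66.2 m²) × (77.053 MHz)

Reference: [m²·s⁻¹] / [s] = m²·s⁻².
Each option:
  A. m·s⁻²
  B. N·m = kg·m·s⁻²·m = kg·m²·s⁻²
  C. m²·s⁻²·K⁻¹
  D. [K] · [m²·s⁻²·K⁻¹] = m²·s⁻²  ← same
  E. [m²] · [s⁻¹] = m²·s⁻¹
Only D. matches m²·s⁻².

D.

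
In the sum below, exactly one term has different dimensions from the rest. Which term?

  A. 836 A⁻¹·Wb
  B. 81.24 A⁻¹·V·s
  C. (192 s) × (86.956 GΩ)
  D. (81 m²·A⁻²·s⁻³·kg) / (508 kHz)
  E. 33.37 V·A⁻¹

Reduce each to base SI dimensions:
  A. Wb·A⁻¹ = V·s·A⁻¹ = kg·m²·s⁻²·A⁻²
  B. V·s·A⁻¹ = J·C⁻¹·s·A⁻¹ = kg·m²·s⁻²·A⁻²
  C. [s] · [kg·m²·s⁻³·A⁻²] = kg·m²·s⁻²·A⁻²
  D. [kg·m²·s⁻³·A⁻²] / [s⁻¹] = kg·m²·s⁻²·A⁻²
  E. V·A⁻¹ = J·C⁻¹·A⁻¹ = kg·m²·s⁻³·A⁻²
All reduce to kg·m²·s⁻²·A⁻² except E., which is kg·m²·s⁻³·A⁻².

E.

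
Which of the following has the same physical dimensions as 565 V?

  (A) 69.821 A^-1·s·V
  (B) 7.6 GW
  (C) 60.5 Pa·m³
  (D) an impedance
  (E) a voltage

Reference: V = J·C⁻¹ = kg·m²·s⁻³·A⁻¹.
Each option:
  (A) V·s·A⁻¹ = J·C⁻¹·s·A⁻¹ = kg·m²·s⁻²·A⁻²
  (B) W = J·s⁻¹ = kg·m²·s⁻³
  (C) Pa·m³ = N·m⁻²·m³ = kg·m²·s⁻²
  (D) [impedance] = kg·m²·s⁻³·A⁻²
  (E) [voltage] = kg·m²·s⁻³·A⁻¹  ← same
Only (E) matches kg·m²·s⁻³·A⁻¹.

(E)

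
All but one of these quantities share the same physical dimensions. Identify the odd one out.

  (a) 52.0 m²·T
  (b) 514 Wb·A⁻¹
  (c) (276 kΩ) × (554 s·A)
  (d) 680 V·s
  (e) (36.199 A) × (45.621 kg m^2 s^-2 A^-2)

(b)

Reduce each to base SI dimensions:
  (a) T·m² = Wb·m⁻²·m² = kg·m²·s⁻²·A⁻¹
  (b) Wb·A⁻¹ = V·s·A⁻¹ = kg·m²·s⁻²·A⁻²
  (c) [kg·m²·s⁻³·A⁻²] · [s·A] = kg·m²·s⁻²·A⁻¹
  (d) V·s = J·C⁻¹·s = kg·m²·s⁻²·A⁻¹
  (e) [A] · [kg·m²·s⁻²·A⁻²] = kg·m²·s⁻²·A⁻¹
All reduce to kg·m²·s⁻²·A⁻¹ except (b), which is kg·m²·s⁻²·A⁻².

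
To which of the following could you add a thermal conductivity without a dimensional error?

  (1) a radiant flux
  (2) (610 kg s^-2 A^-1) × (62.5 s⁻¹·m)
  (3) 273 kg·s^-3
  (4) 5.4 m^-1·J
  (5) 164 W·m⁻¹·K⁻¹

Reference: [thermal conductivity] = kg·m·s⁻³·K⁻¹.
Each option:
  (1) [radiant flux] = kg·m²·s⁻³
  (2) [kg·s⁻²·A⁻¹] · [m·s⁻¹] = kg·m·s⁻³·A⁻¹
  (3) kg·s⁻³
  (4) J·m⁻¹ = N·m·m⁻¹ = kg·m·s⁻²
  (5) W·m⁻¹·K⁻¹ = J·s⁻¹·m⁻¹·K⁻¹ = kg·m·s⁻³·K⁻¹  ← same
Only (5) matches kg·m·s⁻³·K⁻¹.

(5)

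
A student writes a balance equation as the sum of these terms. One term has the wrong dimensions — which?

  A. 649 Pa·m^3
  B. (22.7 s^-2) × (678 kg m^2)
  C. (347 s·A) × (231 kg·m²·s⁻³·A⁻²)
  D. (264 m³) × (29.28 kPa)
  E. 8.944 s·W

C.

Expand each in SI base units:
  A. Pa·m³ = N·m⁻²·m³ = kg·m²·s⁻²
  B. [s⁻²] · [kg·m²] = kg·m²·s⁻²
  C. [s·A] · [kg·m²·s⁻³·A⁻²] = kg·m²·s⁻²·A⁻¹
  D. [m³] · [kg·m⁻¹·s⁻²] = kg·m²·s⁻²
  E. W·s = J·s⁻¹·s = kg·m²·s⁻²
All reduce to kg·m²·s⁻² except C., which is kg·m²·s⁻²·A⁻¹.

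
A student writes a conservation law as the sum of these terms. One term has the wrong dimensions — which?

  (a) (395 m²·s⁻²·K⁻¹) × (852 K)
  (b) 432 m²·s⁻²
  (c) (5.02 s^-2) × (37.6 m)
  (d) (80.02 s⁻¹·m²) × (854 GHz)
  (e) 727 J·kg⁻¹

Work out the base dimensions of each:
  (a) [m²·s⁻²·K⁻¹] · [K] = m²·s⁻²
  (b) m²·s⁻²
  (c) [s⁻²] · [m] = m·s⁻²
  (d) [m²·s⁻¹] · [s⁻¹] = m²·s⁻²
  (e) J·kg⁻¹ = N·m·kg⁻¹ = m²·s⁻²
All reduce to m²·s⁻² except (c), which is m·s⁻².

(c)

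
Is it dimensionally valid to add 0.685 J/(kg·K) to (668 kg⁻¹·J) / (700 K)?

Work out the base dimensions of each:
  0.685 J/(kg·K):  J·kg⁻¹·K⁻¹ = N·m·kg⁻¹·K⁻¹ = m²·s⁻²·K⁻¹
  (668 kg⁻¹·J) / (700 K):  [m²·s⁻²] / [K] = m²·s⁻²·K⁻¹
Both are m²·s⁻²·K⁻¹, so they have the same dimensions and can be added.

Yes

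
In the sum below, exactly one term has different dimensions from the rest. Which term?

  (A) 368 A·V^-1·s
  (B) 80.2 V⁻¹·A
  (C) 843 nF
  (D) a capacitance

(B)

In SI base units:
  (A) A·s·V⁻¹ = A·s·(J·C⁻¹)⁻¹ = kg⁻¹·m⁻²·s⁴·A²
  (B) A·V⁻¹ = A·(J·C⁻¹)⁻¹ = kg⁻¹·m⁻²·s³·A²
  (C) F = C·V⁻¹ = kg⁻¹·m⁻²·s⁴·A²
  (D) [capacitance] = kg⁻¹·m⁻²·s⁴·A²
All reduce to kg⁻¹·m⁻²·s⁴·A² except (B), which is kg⁻¹·m⁻²·s³·A².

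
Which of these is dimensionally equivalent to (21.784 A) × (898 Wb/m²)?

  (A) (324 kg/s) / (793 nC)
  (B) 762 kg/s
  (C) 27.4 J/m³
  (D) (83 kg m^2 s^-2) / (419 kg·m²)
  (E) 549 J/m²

Reference: [A] · [kg·s⁻²·A⁻¹] = kg·s⁻².
Each option:
  (A) [kg·s⁻¹] / [s·A] = kg·s⁻²·A⁻¹
  (B) kg·s⁻¹
  (C) J·m⁻³ = N·m·m⁻³ = kg·m⁻¹·s⁻²
  (D) [kg·m²·s⁻²] / [kg·m²] = s⁻²
  (E) J·m⁻² = N·m·m⁻² = kg·s⁻²  ← same
Only (E) matches kg·s⁻².

(E)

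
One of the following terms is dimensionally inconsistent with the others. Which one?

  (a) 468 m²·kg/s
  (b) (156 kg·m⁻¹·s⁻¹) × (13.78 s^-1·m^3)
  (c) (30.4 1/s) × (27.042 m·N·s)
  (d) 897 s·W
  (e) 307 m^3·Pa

Reduce each to base SI dimensions:
  (a) kg·m²·s⁻¹
  (b) [kg·m⁻¹·s⁻¹] · [m³·s⁻¹] = kg·m²·s⁻²
  (c) [s⁻¹] · [kg·m²·s⁻¹] = kg·m²·s⁻²
  (d) W·s = J·s⁻¹·s = kg·m²·s⁻²
  (e) Pa·m³ = N·m⁻²·m³ = kg·m²·s⁻²
All reduce to kg·m²·s⁻² except (a), which is kg·m²·s⁻¹.

(a)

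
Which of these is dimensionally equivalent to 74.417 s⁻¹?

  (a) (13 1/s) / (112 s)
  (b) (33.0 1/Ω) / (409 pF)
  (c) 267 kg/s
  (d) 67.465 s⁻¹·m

Reference: s⁻¹.
Each option:
  (a) [s⁻¹] / [s] = s⁻²
  (b) [kg⁻¹·m⁻²·s³·A²] / [kg⁻¹·m⁻²·s⁴·A²] = s⁻¹  ← same
  (c) kg·s⁻¹
  (d) m·s⁻¹
Only (b) matches s⁻¹.

(b)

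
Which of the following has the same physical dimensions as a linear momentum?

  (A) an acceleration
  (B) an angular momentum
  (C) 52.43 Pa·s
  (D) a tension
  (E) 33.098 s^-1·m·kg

Reference: [linear momentum] = kg·m·s⁻¹.
Each option:
  (A) [acceleration] = m·s⁻²
  (B) [angular momentum] = kg·m²·s⁻¹
  (C) Pa·s = N·m⁻²·s = kg·m⁻¹·s⁻¹
  (D) [tension] = kg·m·s⁻²
  (E) kg·m·s⁻¹  ← same
Only (E) matches kg·m·s⁻¹.

(E)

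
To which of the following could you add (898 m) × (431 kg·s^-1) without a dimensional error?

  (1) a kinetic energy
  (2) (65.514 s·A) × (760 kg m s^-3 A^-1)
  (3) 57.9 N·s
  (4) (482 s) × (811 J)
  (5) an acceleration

(3)

Reference: [m] · [kg·s⁻¹] = kg·m·s⁻¹.
Each option:
  (1) [kinetic energy] = kg·m²·s⁻²
  (2) [s·A] · [kg·m·s⁻³·A⁻¹] = kg·m·s⁻²
  (3) N·s = kg·m·s⁻²·s = kg·m·s⁻¹  ← same
  (4) [s] · [kg·m²·s⁻²] = kg·m²·s⁻¹
  (5) [acceleration] = m·s⁻²
Only (3) matches kg·m·s⁻¹.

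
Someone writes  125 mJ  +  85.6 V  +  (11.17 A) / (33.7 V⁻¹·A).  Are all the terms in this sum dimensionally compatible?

Work out the base dimensions of each:
  125 mJ:  J = N·m = kg·m²·s⁻²
  85.6 V:  V = J·C⁻¹ = kg·m²·s⁻³·A⁻¹
  (11.17 A) / (33.7 V⁻¹·A):  [A] / [kg⁻¹·m⁻²·s³·A²] = kg·m²·s⁻³·A⁻¹
The terms do not share a single dimension (kg·m²·s⁻² vs kg·m²·s⁻³·A⁻¹).

No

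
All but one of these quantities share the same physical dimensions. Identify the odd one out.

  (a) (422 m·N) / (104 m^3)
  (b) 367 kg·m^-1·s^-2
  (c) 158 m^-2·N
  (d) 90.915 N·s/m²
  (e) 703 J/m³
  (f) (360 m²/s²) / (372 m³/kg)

Reduce each to base SI dimensions:
  (a) [kg·m²·s⁻²] / [m³] = kg·m⁻¹·s⁻²
  (b) kg·m⁻¹·s⁻²
  (c) N·m⁻² = kg·m·s⁻²·m⁻² = kg·m⁻¹·s⁻²
  (d) N·s·m⁻² = kg·m·s⁻²·s·m⁻² = kg·m⁻¹·s⁻¹
  (e) J·m⁻³ = N·m·m⁻³ = kg·m⁻¹·s⁻²
  (f) [m²·s⁻²] / [kg⁻¹·m³] = kg·m⁻¹·s⁻²
All reduce to kg·m⁻¹·s⁻² except (d), which is kg·m⁻¹·s⁻¹.

(d)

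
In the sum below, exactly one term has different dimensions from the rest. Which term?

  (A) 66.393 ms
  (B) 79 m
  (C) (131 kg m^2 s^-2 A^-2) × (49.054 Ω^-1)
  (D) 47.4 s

(B)

In SI base units:
  (A) s
  (B) m
  (C) [kg·m²·s⁻²·A⁻²] · [kg⁻¹·m⁻²·s³·A²] = s
  (D) s
All reduce to s except (B), which is m.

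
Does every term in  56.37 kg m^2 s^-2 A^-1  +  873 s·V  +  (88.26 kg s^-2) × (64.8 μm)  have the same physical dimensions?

No

Dimensions:
  56.37 kg m^2 s^-2 A^-1:  kg·m²·s⁻²·A⁻¹
  873 s·V:  V·s = J·C⁻¹·s = kg·m²·s⁻²·A⁻¹
  (88.26 kg s^-2) × (64.8 μm):  [kg·s⁻²] · [m] = kg·m·s⁻²
The terms do not share a single dimension (kg·m²·s⁻²·A⁻¹ vs kg·m·s⁻²).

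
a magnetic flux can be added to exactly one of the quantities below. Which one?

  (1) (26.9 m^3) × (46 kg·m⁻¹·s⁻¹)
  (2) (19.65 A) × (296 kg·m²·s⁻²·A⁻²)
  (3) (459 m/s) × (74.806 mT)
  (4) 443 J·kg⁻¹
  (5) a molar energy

Reference: [magnetic flux] = kg·m²·s⁻²·A⁻¹.
Each option:
  (1) [m³] · [kg·m⁻¹·s⁻¹] = kg·m²·s⁻¹
  (2) [A] · [kg·m²·s⁻²·A⁻²] = kg·m²·s⁻²·A⁻¹  ← same
  (3) [m·s⁻¹] · [kg·s⁻²·A⁻¹] = kg·m·s⁻³·A⁻¹
  (4) J·kg⁻¹ = N·m·kg⁻¹ = m²·s⁻²
  (5) [molar energy] = kg·m²·s⁻²·mol⁻¹
Only (2) matches kg·m²·s⁻²·A⁻¹.

(2)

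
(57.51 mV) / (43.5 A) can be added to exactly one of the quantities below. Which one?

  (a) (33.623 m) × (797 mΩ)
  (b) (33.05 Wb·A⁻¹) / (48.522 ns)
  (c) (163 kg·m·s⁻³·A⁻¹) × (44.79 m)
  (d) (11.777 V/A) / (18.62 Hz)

Reference: [kg·m²·s⁻³·A⁻¹] / [A] = kg·m²·s⁻³·A⁻².
Each option:
  (a) [m] · [kg·m²·s⁻³·A⁻²] = kg·m³·s⁻³·A⁻²
  (b) [kg·m²·s⁻²·A⁻²] / [s] = kg·m²·s⁻³·A⁻²  ← same
  (c) [kg·m·s⁻³·A⁻¹] · [m] = kg·m²·s⁻³·A⁻¹
  (d) [kg·m²·s⁻³·A⁻²] / [s⁻¹] = kg·m²·s⁻²·A⁻²
Only (b) matches kg·m²·s⁻³·A⁻².

(b)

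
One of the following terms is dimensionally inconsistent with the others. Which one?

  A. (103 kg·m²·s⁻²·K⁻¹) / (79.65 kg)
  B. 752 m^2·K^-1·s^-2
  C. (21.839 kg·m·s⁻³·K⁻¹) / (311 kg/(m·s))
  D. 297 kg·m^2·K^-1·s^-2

In SI base units:
  A. [kg·m²·s⁻²·K⁻¹] / [kg] = m²·s⁻²·K⁻¹
  B. m²·s⁻²·K⁻¹
  C. [kg·m·s⁻³·K⁻¹] / [kg·m⁻¹·s⁻¹] = m²·s⁻²·K⁻¹
  D. kg·m²·s⁻²·K⁻¹
All reduce to m²·s⁻²·K⁻¹ except D., which is kg·m²·s⁻²·K⁻¹.

D.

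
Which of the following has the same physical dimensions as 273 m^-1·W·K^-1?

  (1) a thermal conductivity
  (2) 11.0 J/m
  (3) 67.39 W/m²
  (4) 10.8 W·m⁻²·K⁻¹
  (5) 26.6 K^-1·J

Reference: W·m⁻¹·K⁻¹ = J·s⁻¹·m⁻¹·K⁻¹ = kg·m·s⁻³·K⁻¹.
Each option:
  (1) [thermal conductivity] = kg·m·s⁻³·K⁻¹  ← same
  (2) J·m⁻¹ = N·m·m⁻¹ = kg·m·s⁻²
  (3) W·m⁻² = J·s⁻¹·m⁻² = kg·s⁻³
  (4) W·m⁻²·K⁻¹ = J·s⁻¹·m⁻²·K⁻¹ = kg·s⁻³·K⁻¹
  (5) J·K⁻¹ = N·m·K⁻¹ = kg·m²·s⁻²·K⁻¹
Only (1) matches kg·m·s⁻³·K⁻¹.

(1)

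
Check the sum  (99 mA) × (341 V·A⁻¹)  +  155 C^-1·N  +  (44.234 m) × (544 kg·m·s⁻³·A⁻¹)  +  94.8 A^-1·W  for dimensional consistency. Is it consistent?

No

In SI base units:
  (99 mA) × (341 V·A⁻¹):  [A] · [kg·m²·s⁻³·A⁻²] = kg·m²·s⁻³·A⁻¹
  155 C^-1·N:  N·C⁻¹ = kg·m·s⁻²·(s·A)⁻¹ = kg·m·s⁻³·A⁻¹
  (44.234 m) × (544 kg·m·s⁻³·A⁻¹):  [m] · [kg·m·s⁻³·A⁻¹] = kg·m²·s⁻³·A⁻¹
  94.8 A^-1·W:  W·A⁻¹ = J·s⁻¹·A⁻¹ = kg·m²·s⁻³·A⁻¹
The terms do not share a single dimension (kg·m²·s⁻³·A⁻¹ vs kg·m·s⁻³·A⁻¹).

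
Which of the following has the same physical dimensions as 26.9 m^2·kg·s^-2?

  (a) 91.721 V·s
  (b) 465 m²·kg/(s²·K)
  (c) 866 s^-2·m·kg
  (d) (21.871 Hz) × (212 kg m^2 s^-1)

(d)

Reference: kg·m²·s⁻².
Each option:
  (a) V·s = J·C⁻¹·s = kg·m²·s⁻²·A⁻¹
  (b) kg·m²·s⁻²·K⁻¹
  (c) kg·m·s⁻²
  (d) [s⁻¹] · [kg·m²·s⁻¹] = kg·m²·s⁻²  ← same
Only (d) matches kg·m²·s⁻².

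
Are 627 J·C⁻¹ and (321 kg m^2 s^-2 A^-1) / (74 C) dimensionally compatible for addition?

In SI base units:
  627 J·C⁻¹:  J·C⁻¹ = N·m·(s·A)⁻¹ = kg·m²·s⁻³·A⁻¹
  (321 kg m^2 s^-2 A^-1) / (74 C):  [kg·m²·s⁻²·A⁻¹] / [s·A] = kg·m²·s⁻³·A⁻²
kg·m²·s⁻³·A⁻¹ ≠ kg·m²·s⁻³·A⁻², so they cannot be added.

No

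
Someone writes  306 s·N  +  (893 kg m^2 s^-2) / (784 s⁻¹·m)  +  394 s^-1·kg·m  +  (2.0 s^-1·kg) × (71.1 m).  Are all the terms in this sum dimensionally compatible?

Work out the base dimensions of each:
  306 s·N:  N·s = kg·m·s⁻²·s = kg·m·s⁻¹
  (893 kg m^2 s^-2) / (784 s⁻¹·m):  [kg·m²·s⁻²] / [m·s⁻¹] = kg·m·s⁻¹
  394 s^-1·kg·m:  kg·m·s⁻¹
  (2.0 s^-1·kg) × (71.1 m):  [kg·s⁻¹] · [m] = kg·m·s⁻¹
Every term reduces to kg·m·s⁻¹.

Yes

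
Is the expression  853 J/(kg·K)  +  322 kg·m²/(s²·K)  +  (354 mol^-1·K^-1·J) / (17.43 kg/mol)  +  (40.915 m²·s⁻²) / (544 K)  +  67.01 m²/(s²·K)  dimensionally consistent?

No

Expand each in SI base units:
  853 J/(kg·K):  J·kg⁻¹·K⁻¹ = N·m·kg⁻¹·K⁻¹ = m²·s⁻²·K⁻¹
  322 kg·m²/(s²·K):  kg·m²·s⁻²·K⁻¹
  (354 mol^-1·K^-1·J) / (17.43 kg/mol):  [kg·m²·s⁻²·K⁻¹·mol⁻¹] / [kg·mol⁻¹] = m²·s⁻²·K⁻¹
  (40.915 m²·s⁻²) / (544 K):  [m²·s⁻²] / [K] = m²·s⁻²·K⁻¹
  67.01 m²/(s²·K):  m²·s⁻²·K⁻¹
The terms do not share a single dimension (kg·m²·s⁻²·K⁻¹ vs m²·s⁻²·K⁻¹).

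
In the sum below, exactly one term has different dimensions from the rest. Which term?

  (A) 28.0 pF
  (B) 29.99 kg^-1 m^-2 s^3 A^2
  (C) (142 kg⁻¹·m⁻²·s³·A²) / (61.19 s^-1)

(B)

In SI base units:
  (A) F = C·V⁻¹ = kg⁻¹·m⁻²·s⁴·A²
  (B) kg⁻¹·m⁻²·s³·A²
  (C) [kg⁻¹·m⁻²·s³·A²] / [s⁻¹] = kg⁻¹·m⁻²·s⁴·A²
All reduce to kg⁻¹·m⁻²·s⁴·A² except (B), which is kg⁻¹·m⁻²·s³·A².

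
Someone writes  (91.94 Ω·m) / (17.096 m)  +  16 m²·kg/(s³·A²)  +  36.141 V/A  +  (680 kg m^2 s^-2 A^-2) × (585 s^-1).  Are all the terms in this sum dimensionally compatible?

Dimensions:
  (91.94 Ω·m) / (17.096 m):  [kg·m³·s⁻³·A⁻²] / [m] = kg·m²·s⁻³·A⁻²
  16 m²·kg/(s³·A²):  kg·m²·s⁻³·A⁻²
  36.141 V/A:  V·A⁻¹ = J·C⁻¹·A⁻¹ = kg·m²·s⁻³·A⁻²
  (680 kg m^2 s^-2 A^-2) × (585 s^-1):  [kg·m²·s⁻²·A⁻²] · [s⁻¹] = kg·m²·s⁻³·A⁻²
Every term reduces to kg·m²·s⁻³·A⁻².

Yes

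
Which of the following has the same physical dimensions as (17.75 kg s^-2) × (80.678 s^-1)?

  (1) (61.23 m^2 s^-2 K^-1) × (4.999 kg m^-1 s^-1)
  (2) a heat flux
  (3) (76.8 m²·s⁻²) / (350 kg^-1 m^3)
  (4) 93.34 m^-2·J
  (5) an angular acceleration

Reference: [kg·s⁻²] · [s⁻¹] = kg·s⁻³.
Each option:
  (1) [m²·s⁻²·K⁻¹] · [kg·m⁻¹·s⁻¹] = kg·m·s⁻³·K⁻¹
  (2) [heat flux] = kg·s⁻³  ← same
  (3) [m²·s⁻²] / [kg⁻¹·m³] = kg·m⁻¹·s⁻²
  (4) J·m⁻² = N·m·m⁻² = kg·s⁻²
  (5) [angular acceleration] = s⁻²
Only (2) matches kg·s⁻³.

(2)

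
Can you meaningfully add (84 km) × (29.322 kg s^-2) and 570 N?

Yes

In SI base units:
  (84 km) × (29.322 kg s^-2):  [m] · [kg·s⁻²] = kg·m·s⁻²
  570 N:  N = kg·m·s⁻²
Both are kg·m·s⁻², so they have the same dimensions and can be added.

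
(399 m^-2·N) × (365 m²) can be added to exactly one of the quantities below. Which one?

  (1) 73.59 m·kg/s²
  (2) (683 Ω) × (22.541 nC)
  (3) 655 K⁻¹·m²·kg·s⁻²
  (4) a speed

(1)

Reference: [kg·m⁻¹·s⁻²] · [m²] = kg·m·s⁻².
Each option:
  (1) kg·m·s⁻²  ← same
  (2) [kg·m²·s⁻³·A⁻²] · [s·A] = kg·m²·s⁻²·A⁻¹
  (3) kg·m²·s⁻²·K⁻¹
  (4) [speed] = m·s⁻¹
Only (1) matches kg·m·s⁻².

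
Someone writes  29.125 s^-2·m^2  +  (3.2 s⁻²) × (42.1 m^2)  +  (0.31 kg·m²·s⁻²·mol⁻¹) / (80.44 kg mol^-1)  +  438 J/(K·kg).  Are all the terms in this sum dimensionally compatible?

Reduce each to base SI dimensions:
  29.125 s^-2·m^2:  m²·s⁻²
  (3.2 s⁻²) × (42.1 m^2):  [s⁻²] · [m²] = m²·s⁻²
  (0.31 kg·m²·s⁻²·mol⁻¹) / (80.44 kg mol^-1):  [kg·m²·s⁻²·mol⁻¹] / [kg·mol⁻¹] = m²·s⁻²
  438 J/(K·kg):  J·kg⁻¹·K⁻¹ = N·m·kg⁻¹·K⁻¹ = m²·s⁻²·K⁻¹
The terms do not share a single dimension (m²·s⁻² vs m²·s⁻²·K⁻¹).

No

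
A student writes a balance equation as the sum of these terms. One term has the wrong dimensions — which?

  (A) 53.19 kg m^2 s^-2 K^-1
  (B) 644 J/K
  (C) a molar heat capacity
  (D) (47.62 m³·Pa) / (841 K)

Expand each in SI base units:
  (A) kg·m²·s⁻²·K⁻¹
  (B) J·K⁻¹ = N·m·K⁻¹ = kg·m²·s⁻²·K⁻¹
  (C) [molar heat capacity] = kg·m²·s⁻²·K⁻¹·mol⁻¹
  (D) [kg·m²·s⁻²] / [K] = kg·m²·s⁻²·K⁻¹
All reduce to kg·m²·s⁻²·K⁻¹ except (C), which is kg·m²·s⁻²·K⁻¹·mol⁻¹.

(C)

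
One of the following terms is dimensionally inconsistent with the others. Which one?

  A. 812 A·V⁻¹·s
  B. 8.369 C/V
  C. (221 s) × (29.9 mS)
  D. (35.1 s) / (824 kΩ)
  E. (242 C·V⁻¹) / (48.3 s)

E.

Expand each in SI base units:
  A. A·s·V⁻¹ = A·s·(J·C⁻¹)⁻¹ = kg⁻¹·m⁻²·s⁴·A²
  B. C·V⁻¹ = s·A·(J·C⁻¹)⁻¹ = kg⁻¹·m⁻²·s⁴·A²
  C. [s] · [kg⁻¹·m⁻²·s³·A²] = kg⁻¹·m⁻²·s⁴·A²
  D. [s] / [kg·m²·s⁻³·A⁻²] = kg⁻¹·m⁻²·s⁴·A²
  E. [kg⁻¹·m⁻²·s⁴·A²] / [s] = kg⁻¹·m⁻²·s³·A²
All reduce to kg⁻¹·m⁻²·s⁴·A² except E., which is kg⁻¹·m⁻²·s³·A².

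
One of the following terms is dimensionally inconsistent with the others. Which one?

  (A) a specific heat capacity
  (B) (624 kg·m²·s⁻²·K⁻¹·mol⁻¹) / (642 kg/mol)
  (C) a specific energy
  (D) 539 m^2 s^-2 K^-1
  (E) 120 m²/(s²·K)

(C)

Work out the base dimensions of each:
  (A) [specific heat capacity] = m²·s⁻²·K⁻¹
  (B) [kg·m²·s⁻²·K⁻¹·mol⁻¹] / [kg·mol⁻¹] = m²·s⁻²·K⁻¹
  (C) [specific energy] = m²·s⁻²
  (D) m²·s⁻²·K⁻¹
  (E) m²·s⁻²·K⁻¹
All reduce to m²·s⁻²·K⁻¹ except (C), which is m²·s⁻².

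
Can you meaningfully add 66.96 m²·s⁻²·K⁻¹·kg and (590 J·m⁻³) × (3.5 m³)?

No

Dimensions:
  66.96 m²·s⁻²·K⁻¹·kg:  kg·m²·s⁻²·K⁻¹
  (590 J·m⁻³) × (3.5 m³):  [kg·m⁻¹·s⁻²] · [m³] = kg·m²·s⁻²
kg·m²·s⁻²·K⁻¹ ≠ kg·m²·s⁻², so they cannot be added.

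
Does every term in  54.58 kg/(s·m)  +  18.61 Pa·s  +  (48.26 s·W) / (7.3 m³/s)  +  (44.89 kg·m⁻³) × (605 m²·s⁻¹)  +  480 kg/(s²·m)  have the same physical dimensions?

Reduce each to base SI dimensions:
  54.58 kg/(s·m):  kg·m⁻¹·s⁻¹
  18.61 Pa·s:  Pa·s = N·m⁻²·s = kg·m⁻¹·s⁻¹
  (48.26 s·W) / (7.3 m³/s):  [kg·m²·s⁻²] / [m³·s⁻¹] = kg·m⁻¹·s⁻¹
  (44.89 kg·m⁻³) × (605 m²·s⁻¹):  [kg·m⁻³] · [m²·s⁻¹] = kg·m⁻¹·s⁻¹
  480 kg/(s²·m):  kg·m⁻¹·s⁻²
The terms do not share a single dimension (kg·m⁻¹·s⁻² vs kg·m⁻¹·s⁻¹).

No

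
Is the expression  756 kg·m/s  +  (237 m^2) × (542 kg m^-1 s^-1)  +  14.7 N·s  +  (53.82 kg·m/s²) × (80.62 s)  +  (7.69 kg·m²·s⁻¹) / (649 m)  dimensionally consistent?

In SI base units:
  756 kg·m/s:  kg·m·s⁻¹
  (237 m^2) × (542 kg m^-1 s^-1):  [m²] · [kg·m⁻¹·s⁻¹] = kg·m·s⁻¹
  14.7 N·s:  N·s = kg·m·s⁻²·s = kg·m·s⁻¹
  (53.82 kg·m/s²) × (80.62 s):  [kg·m·s⁻²] · [s] = kg·m·s⁻¹
  (7.69 kg·m²·s⁻¹) / (649 m):  [kg·m²·s⁻¹] / [m] = kg·m·s⁻¹
Every term reduces to kg·m·s⁻¹.

Yes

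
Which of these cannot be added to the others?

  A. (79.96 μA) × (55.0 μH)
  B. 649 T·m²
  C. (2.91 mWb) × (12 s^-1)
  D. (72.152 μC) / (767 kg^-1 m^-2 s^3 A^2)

Work out the base dimensions of each:
  A. [A] · [kg·m²·s⁻²·A⁻²] = kg·m²·s⁻²·A⁻¹
  B. T·m² = Wb·m⁻²·m² = kg·m²·s⁻²·A⁻¹
  C. [kg·m²·s⁻²·A⁻¹] · [s⁻¹] = kg·m²·s⁻³·A⁻¹
  D. [s·A] / [kg⁻¹·m⁻²·s³·A²] = kg·m²·s⁻²·A⁻¹
All reduce to kg·m²·s⁻²·A⁻¹ except C., which is kg·m²·s⁻³·A⁻¹.

C.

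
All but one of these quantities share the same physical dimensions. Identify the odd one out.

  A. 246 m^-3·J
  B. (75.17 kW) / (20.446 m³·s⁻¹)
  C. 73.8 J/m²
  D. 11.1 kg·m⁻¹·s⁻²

C.

Work out the base dimensions of each:
  A. J·m⁻³ = N·m·m⁻³ = kg·m⁻¹·s⁻²
  B. [kg·m²·s⁻³] / [m³·s⁻¹] = kg·m⁻¹·s⁻²
  C. J·m⁻² = N·m·m⁻² = kg·s⁻²
  D. kg·m⁻¹·s⁻²
All reduce to kg·m⁻¹·s⁻² except C., which is kg·s⁻².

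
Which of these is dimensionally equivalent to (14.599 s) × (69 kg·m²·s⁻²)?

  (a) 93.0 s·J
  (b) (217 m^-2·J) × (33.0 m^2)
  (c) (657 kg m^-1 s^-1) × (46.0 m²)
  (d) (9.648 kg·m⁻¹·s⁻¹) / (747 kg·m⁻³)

(a)

Reference: [s] · [kg·m²·s⁻²] = kg·m²·s⁻¹.
Each option:
  (a) J·s = N·m·s = kg·m²·s⁻¹  ← same
  (b) [kg·s⁻²] · [m²] = kg·m²·s⁻²
  (c) [kg·m⁻¹·s⁻¹] · [m²] = kg·m·s⁻¹
  (d) [kg·m⁻¹·s⁻¹] / [kg·m⁻³] = m²·s⁻¹
Only (a) matches kg·m²·s⁻¹.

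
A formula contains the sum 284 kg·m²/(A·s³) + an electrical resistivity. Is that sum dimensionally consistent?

Reduce each to base SI dimensions:
  284 kg·m²/(A·s³):  kg·m²·s⁻³·A⁻¹
  an electrical resistivity:  [electrical resistivity] = kg·m³·s⁻³·A⁻²
kg·m²·s⁻³·A⁻¹ ≠ kg·m³·s⁻³·A⁻², so they cannot be added.

No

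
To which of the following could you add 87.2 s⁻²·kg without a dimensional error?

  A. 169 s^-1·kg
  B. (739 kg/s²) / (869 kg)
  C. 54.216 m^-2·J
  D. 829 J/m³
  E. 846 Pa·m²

Reference: kg·s⁻².
Each option:
  A. kg·s⁻¹
  B. [kg·s⁻²] / [kg] = s⁻²
  C. J·m⁻² = N·m·m⁻² = kg·s⁻²  ← same
  D. J·m⁻³ = N·m·m⁻³ = kg·m⁻¹·s⁻²
  E. Pa·m² = N·m⁻²·m² = kg·m·s⁻²
Only C. matches kg·s⁻².

C.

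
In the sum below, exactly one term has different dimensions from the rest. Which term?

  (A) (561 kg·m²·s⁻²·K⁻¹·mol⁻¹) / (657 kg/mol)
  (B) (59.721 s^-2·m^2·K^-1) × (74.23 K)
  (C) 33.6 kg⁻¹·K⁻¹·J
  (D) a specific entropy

In SI base units:
  (A) [kg·m²·s⁻²·K⁻¹·mol⁻¹] / [kg·mol⁻¹] = m²·s⁻²·K⁻¹
  (B) [m²·s⁻²·K⁻¹] · [K] = m²·s⁻²
  (C) J·kg⁻¹·K⁻¹ = N·m·kg⁻¹·K⁻¹ = m²·s⁻²·K⁻¹
  (D) [specific entropy] = m²·s⁻²·K⁻¹
All reduce to m²·s⁻²·K⁻¹ except (B), which is m²·s⁻².

(B)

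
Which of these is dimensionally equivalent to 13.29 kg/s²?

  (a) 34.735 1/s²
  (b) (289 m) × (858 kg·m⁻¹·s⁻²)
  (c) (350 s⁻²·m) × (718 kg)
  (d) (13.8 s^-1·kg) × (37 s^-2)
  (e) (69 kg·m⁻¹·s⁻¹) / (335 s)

(b)

Reference: kg·s⁻².
Each option:
  (a) s⁻²
  (b) [m] · [kg·m⁻¹·s⁻²] = kg·s⁻²  ← same
  (c) [m·s⁻²] · [kg] = kg·m·s⁻²
  (d) [kg·s⁻¹] · [s⁻²] = kg·s⁻³
  (e) [kg·m⁻¹·s⁻¹] / [s] = kg·m⁻¹·s⁻²
Only (b) matches kg·s⁻².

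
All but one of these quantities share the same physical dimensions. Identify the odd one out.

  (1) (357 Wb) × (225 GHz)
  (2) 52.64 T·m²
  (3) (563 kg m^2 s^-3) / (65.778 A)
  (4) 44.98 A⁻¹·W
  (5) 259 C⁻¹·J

In SI base units:
  (1) [kg·m²·s⁻²·A⁻¹] · [s⁻¹] = kg·m²·s⁻³·A⁻¹
  (2) T·m² = Wb·m⁻²·m² = kg·m²·s⁻²·A⁻¹
  (3) [kg·m²·s⁻³] / [A] = kg·m²·s⁻³·A⁻¹
  (4) W·A⁻¹ = J·s⁻¹·A⁻¹ = kg·m²·s⁻³·A⁻¹
  (5) J·C⁻¹ = N·m·(s·A)⁻¹ = kg·m²·s⁻³·A⁻¹
All reduce to kg·m²·s⁻³·A⁻¹ except (2), which is kg·m²·s⁻²·A⁻¹.

(2)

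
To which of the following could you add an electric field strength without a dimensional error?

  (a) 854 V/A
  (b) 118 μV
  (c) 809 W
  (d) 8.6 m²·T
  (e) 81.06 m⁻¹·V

(e)

Reference: [electric field strength] = kg·m·s⁻³·A⁻¹.
Each option:
  (a) V·A⁻¹ = J·C⁻¹·A⁻¹ = kg·m²·s⁻³·A⁻²
  (b) V = J·C⁻¹ = kg·m²·s⁻³·A⁻¹
  (c) W = J·s⁻¹ = kg·m²·s⁻³
  (d) T·m² = Wb·m⁻²·m² = kg·m²·s⁻²·A⁻¹
  (e) V·m⁻¹ = J·C⁻¹·m⁻¹ = kg·m·s⁻³·A⁻¹  ← same
Only (e) matches kg·m·s⁻³·A⁻¹.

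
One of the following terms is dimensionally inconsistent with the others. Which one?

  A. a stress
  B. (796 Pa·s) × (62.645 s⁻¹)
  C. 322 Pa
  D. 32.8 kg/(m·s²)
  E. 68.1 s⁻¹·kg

E.

Dimensions:
  A. [stress] = kg·m⁻¹·s⁻²
  B. [kg·m⁻¹·s⁻¹] · [s⁻¹] = kg·m⁻¹·s⁻²
  C. Pa = N·m⁻² = kg·m⁻¹·s⁻²
  D. kg·m⁻¹·s⁻²
  E. kg·s⁻¹
All reduce to kg·m⁻¹·s⁻² except E., which is kg·s⁻¹.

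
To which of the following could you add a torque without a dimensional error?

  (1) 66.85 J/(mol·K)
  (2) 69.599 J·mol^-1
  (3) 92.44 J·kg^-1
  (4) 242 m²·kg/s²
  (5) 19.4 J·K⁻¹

Reference: [torque] = kg·m²·s⁻².
Each option:
  (1) J·mol⁻¹·K⁻¹ = N·m·mol⁻¹·K⁻¹ = kg·m²·s⁻²·K⁻¹·mol⁻¹
  (2) J·mol⁻¹ = N·m·mol⁻¹ = kg·m²·s⁻²·mol⁻¹
  (3) J·kg⁻¹ = N·m·kg⁻¹ = m²·s⁻²
  (4) kg·m²·s⁻²  ← same
  (5) J·K⁻¹ = N·m·K⁻¹ = kg·m²·s⁻²·K⁻¹
Only (4) matches kg·m²·s⁻².

(4)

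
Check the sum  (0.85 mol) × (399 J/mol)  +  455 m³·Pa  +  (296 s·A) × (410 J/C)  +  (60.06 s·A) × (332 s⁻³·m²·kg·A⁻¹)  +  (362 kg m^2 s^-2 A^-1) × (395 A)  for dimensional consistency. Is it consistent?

Yes

Dimensions:
  (0.85 mol) × (399 J/mol):  [mol] · [kg·m²·s⁻²·mol⁻¹] = kg·m²·s⁻²
  455 m³·Pa:  Pa·m³ = N·m⁻²·m³ = kg·m²·s⁻²
  (296 s·A) × (410 J/C):  [s·A] · [kg·m²·s⁻³·A⁻¹] = kg·m²·s⁻²
  (60.06 s·A) × (332 s⁻³·m²·kg·A⁻¹):  [s·A] · [kg·m²·s⁻³·A⁻¹] = kg·m²·s⁻²
  (362 kg m^2 s^-2 A^-1) × (395 A):  [kg·m²·s⁻²·A⁻¹] · [A] = kg·m²·s⁻²
Every term reduces to kg·m²·s⁻².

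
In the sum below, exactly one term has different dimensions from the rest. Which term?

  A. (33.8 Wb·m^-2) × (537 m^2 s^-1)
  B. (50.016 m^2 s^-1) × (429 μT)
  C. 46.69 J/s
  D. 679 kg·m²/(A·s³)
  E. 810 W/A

C.

Work out the base dimensions of each:
  A. [kg·s⁻²·A⁻¹] · [m²·s⁻¹] = kg·m²·s⁻³·A⁻¹
  B. [m²·s⁻¹] · [kg·s⁻²·A⁻¹] = kg·m²·s⁻³·A⁻¹
  C. J·s⁻¹ = N·m·s⁻¹ = kg·m²·s⁻³
  D. kg·m²·s⁻³·A⁻¹
  E. W·A⁻¹ = J·s⁻¹·A⁻¹ = kg·m²·s⁻³·A⁻¹
All reduce to kg·m²·s⁻³·A⁻¹ except C., which is kg·m²·s⁻³.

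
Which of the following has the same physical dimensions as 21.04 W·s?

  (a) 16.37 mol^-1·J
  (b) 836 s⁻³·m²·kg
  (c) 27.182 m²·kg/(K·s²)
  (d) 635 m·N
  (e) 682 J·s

Reference: W·s = J·s⁻¹·s = kg·m²·s⁻².
Each option:
  (a) J·mol⁻¹ = N·m·mol⁻¹ = kg·m²·s⁻²·mol⁻¹
  (b) kg·m²·s⁻³
  (c) kg·m²·s⁻²·K⁻¹
  (d) N·m = kg·m·s⁻²·m = kg·m²·s⁻²  ← same
  (e) J·s = N·m·s = kg·m²·s⁻¹
Only (d) matches kg·m²·s⁻².

(d)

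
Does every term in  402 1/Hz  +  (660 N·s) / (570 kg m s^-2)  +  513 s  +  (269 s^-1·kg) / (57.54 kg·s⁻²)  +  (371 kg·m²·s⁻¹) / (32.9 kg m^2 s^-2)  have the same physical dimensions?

In SI base units:
  402 1/Hz:  Hz⁻¹ = (s⁻¹)⁻¹ = s
  (660 N·s) / (570 kg m s^-2):  [kg·m·s⁻¹] / [kg·m·s⁻²] = s
  513 s:  s
  (269 s^-1·kg) / (57.54 kg·s⁻²):  [kg·s⁻¹] / [kg·s⁻²] = s
  (371 kg·m²·s⁻¹) / (32.9 kg m^2 s^-2):  [kg·m²·s⁻¹] / [kg·m²·s⁻²] = s
Every term reduces to s.

Yes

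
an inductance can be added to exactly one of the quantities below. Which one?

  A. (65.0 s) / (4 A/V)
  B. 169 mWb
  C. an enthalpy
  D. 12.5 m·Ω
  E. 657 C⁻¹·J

A.

Reference: [inductance] = kg·m²·s⁻²·A⁻².
Each option:
  A. [s] / [kg⁻¹·m⁻²·s³·A²] = kg·m²·s⁻²·A⁻²  ← same
  B. Wb = V·s = kg·m²·s⁻²·A⁻¹
  C. [enthalpy] = kg·m²·s⁻²
  D. Ω·m = V·A⁻¹·m = kg·m³·s⁻³·A⁻²
  E. J·C⁻¹ = N·m·(s·A)⁻¹ = kg·m²·s⁻³·A⁻¹
Only A. matches kg·m²·s⁻²·A⁻².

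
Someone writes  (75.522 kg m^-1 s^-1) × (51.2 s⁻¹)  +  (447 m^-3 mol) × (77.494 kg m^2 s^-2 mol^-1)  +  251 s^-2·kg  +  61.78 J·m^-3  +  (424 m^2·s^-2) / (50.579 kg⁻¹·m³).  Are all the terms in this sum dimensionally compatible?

Expand each in SI base units:
  (75.522 kg m^-1 s^-1) × (51.2 s⁻¹):  [kg·m⁻¹·s⁻¹] · [s⁻¹] = kg·m⁻¹·s⁻²
  (447 m^-3 mol) × (77.494 kg m^2 s^-2 mol^-1):  [m⁻³·mol] · [kg·m²·s⁻²·mol⁻¹] = kg·m⁻¹·s⁻²
  251 s^-2·kg:  kg·s⁻²
  61.78 J·m^-3:  J·m⁻³ = N·m·m⁻³ = kg·m⁻¹·s⁻²
  (424 m^2·s^-2) / (50.579 kg⁻¹·m³):  [m²·s⁻²] / [kg⁻¹·m³] = kg·m⁻¹·s⁻²
The terms do not share a single dimension (kg·m⁻¹·s⁻² vs kg·s⁻²).

No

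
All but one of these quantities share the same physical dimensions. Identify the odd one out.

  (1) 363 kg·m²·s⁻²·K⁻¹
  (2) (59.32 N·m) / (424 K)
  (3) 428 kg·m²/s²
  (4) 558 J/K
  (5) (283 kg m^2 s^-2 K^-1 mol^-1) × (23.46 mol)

Expand each in SI base units:
  (1) kg·m²·s⁻²·K⁻¹
  (2) [kg·m²·s⁻²] / [K] = kg·m²·s⁻²·K⁻¹
  (3) kg·m²·s⁻²
  (4) J·K⁻¹ = N·m·K⁻¹ = kg·m²·s⁻²·K⁻¹
  (5) [kg·m²·s⁻²·K⁻¹·mol⁻¹] · [mol] = kg·m²·s⁻²·K⁻¹
All reduce to kg·m²·s⁻²·K⁻¹ except (3), which is kg·m²·s⁻².

(3)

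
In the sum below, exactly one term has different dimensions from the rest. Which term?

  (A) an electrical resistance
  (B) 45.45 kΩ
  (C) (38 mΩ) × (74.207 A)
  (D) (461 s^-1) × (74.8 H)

(C)

In SI base units:
  (A) [electrical resistance] = kg·m²·s⁻³·A⁻²
  (B) Ω = V·A⁻¹ = kg·m²·s⁻³·A⁻²
  (C) [kg·m²·s⁻³·A⁻²] · [A] = kg·m²·s⁻³·A⁻¹
  (D) [s⁻¹] · [kg·m²·s⁻²·A⁻²] = kg·m²·s⁻³·A⁻²
All reduce to kg·m²·s⁻³·A⁻² except (C), which is kg·m²·s⁻³·A⁻¹.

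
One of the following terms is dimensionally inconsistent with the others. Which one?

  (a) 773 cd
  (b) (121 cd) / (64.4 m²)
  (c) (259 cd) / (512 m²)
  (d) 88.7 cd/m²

In SI base units:
  (a) cd
  (b) [cd] / [m²] = m⁻²·cd
  (c) [cd] / [m²] = m⁻²·cd
  (d) cd·m⁻² = m⁻²·cd
All reduce to m⁻²·cd except (a), which is cd.

(a)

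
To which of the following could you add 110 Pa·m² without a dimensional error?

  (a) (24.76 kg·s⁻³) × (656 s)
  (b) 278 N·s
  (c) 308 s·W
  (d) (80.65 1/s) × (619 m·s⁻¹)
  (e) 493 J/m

(e)

Reference: Pa·m² = N·m⁻²·m² = kg·m·s⁻².
Each option:
  (a) [kg·s⁻³] · [s] = kg·s⁻²
  (b) N·s = kg·m·s⁻²·s = kg·m·s⁻¹
  (c) W·s = J·s⁻¹·s = kg·m²·s⁻²
  (d) [s⁻¹] · [m·s⁻¹] = m·s⁻²
  (e) J·m⁻¹ = N·m·m⁻¹ = kg·m·s⁻²  ← same
Only (e) matches kg·m·s⁻².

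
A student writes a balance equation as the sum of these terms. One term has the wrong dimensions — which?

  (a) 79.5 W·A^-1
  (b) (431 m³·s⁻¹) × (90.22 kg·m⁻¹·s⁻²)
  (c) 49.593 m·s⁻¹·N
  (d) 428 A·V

(a)

In SI base units:
  (a) W·A⁻¹ = J·s⁻¹·A⁻¹ = kg·m²·s⁻³·A⁻¹
  (b) [m³·s⁻¹] · [kg·m⁻¹·s⁻²] = kg·m²·s⁻³
  (c) N·m·s⁻¹ = kg·m·s⁻²·m·s⁻¹ = kg·m²·s⁻³
  (d) V·A = J·C⁻¹·A = kg·m²·s⁻³
All reduce to kg·m²·s⁻³ except (a), which is kg·m²·s⁻³·A⁻¹.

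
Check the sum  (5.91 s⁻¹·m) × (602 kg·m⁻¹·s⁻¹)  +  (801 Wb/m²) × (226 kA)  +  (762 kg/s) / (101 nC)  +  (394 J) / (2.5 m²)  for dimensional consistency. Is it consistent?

No

Reduce each to base SI dimensions:
  (5.91 s⁻¹·m) × (602 kg·m⁻¹·s⁻¹):  [m·s⁻¹] · [kg·m⁻¹·s⁻¹] = kg·s⁻²
  (801 Wb/m²) × (226 kA):  [kg·s⁻²·A⁻¹] · [A] = kg·s⁻²
  (762 kg/s) / (101 nC):  [kg·s⁻¹] / [s·A] = kg·s⁻²·A⁻¹
  (394 J) / (2.5 m²):  [kg·m²·s⁻²] / [m²] = kg·s⁻²
The terms do not share a single dimension (kg·s⁻² vs kg·s⁻²·A⁻¹).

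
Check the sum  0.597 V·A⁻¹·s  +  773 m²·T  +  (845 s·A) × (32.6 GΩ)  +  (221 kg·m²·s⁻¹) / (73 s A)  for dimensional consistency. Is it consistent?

In SI base units:
  0.597 V·A⁻¹·s:  V·s·A⁻¹ = J·C⁻¹·s·A⁻¹ = kg·m²·s⁻²·A⁻²
  773 m²·T:  T·m² = Wb·m⁻²·m² = kg·m²·s⁻²·A⁻¹
  (845 s·A) × (32.6 GΩ):  [s·A] · [kg·m²·s⁻³·A⁻²] = kg·m²·s⁻²·A⁻¹
  (221 kg·m²·s⁻¹) / (73 s A):  [kg·m²·s⁻¹] / [s·A] = kg·m²·s⁻²·A⁻¹
The terms do not share a single dimension (kg·m²·s⁻²·A⁻² vs kg·m²·s⁻²·A⁻¹).

No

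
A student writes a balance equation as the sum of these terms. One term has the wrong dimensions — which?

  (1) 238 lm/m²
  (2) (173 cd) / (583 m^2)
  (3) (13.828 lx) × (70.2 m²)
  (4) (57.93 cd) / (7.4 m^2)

(3)

Expand each in SI base units:
  (1) lm·m⁻² = cd·m⁻² = m⁻²·cd
  (2) [cd] / [m²] = m⁻²·cd
  (3) [m⁻²·cd] · [m²] = cd
  (4) [cd] / [m²] = m⁻²·cd
All reduce to m⁻²·cd except (3), which is cd.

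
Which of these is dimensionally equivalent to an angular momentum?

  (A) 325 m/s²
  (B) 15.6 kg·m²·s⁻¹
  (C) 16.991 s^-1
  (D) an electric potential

(B)

Reference: [angular momentum] = kg·m²·s⁻¹.
Each option:
  (A) m·s⁻²
  (B) kg·m²·s⁻¹  ← same
  (C) s⁻¹
  (D) [electric potential] = kg·m²·s⁻³·A⁻¹
Only (B) matches kg·m²·s⁻¹.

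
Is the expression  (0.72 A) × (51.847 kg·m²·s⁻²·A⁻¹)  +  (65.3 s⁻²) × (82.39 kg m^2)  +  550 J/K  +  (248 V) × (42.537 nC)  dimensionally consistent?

Expand each in SI base units:
  (0.72 A) × (51.847 kg·m²·s⁻²·A⁻¹):  [A] · [kg·m²·s⁻²·A⁻¹] = kg·m²·s⁻²
  (65.3 s⁻²) × (82.39 kg m^2):  [s⁻²] · [kg·m²] = kg·m²·s⁻²
  550 J/K:  J·K⁻¹ = N·m·K⁻¹ = kg·m²·s⁻²·K⁻¹
  (248 V) × (42.537 nC):  [kg·m²·s⁻³·A⁻¹] · [s·A] = kg·m²·s⁻²
The terms do not share a single dimension (kg·m²·s⁻² vs kg·m²·s⁻²·K⁻¹).

No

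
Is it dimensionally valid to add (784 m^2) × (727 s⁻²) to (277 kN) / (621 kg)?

No

Expand each in SI base units:
  (784 m^2) × (727 s⁻²):  [m²] · [s⁻²] = m²·s⁻²
  (277 kN) / (621 kg):  [kg·m·s⁻²] / [kg] = m·s⁻²
m²·s⁻² ≠ m·s⁻², so they cannot be added.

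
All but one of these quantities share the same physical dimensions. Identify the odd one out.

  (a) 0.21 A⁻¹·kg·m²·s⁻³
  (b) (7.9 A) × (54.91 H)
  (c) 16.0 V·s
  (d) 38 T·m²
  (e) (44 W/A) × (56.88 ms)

In SI base units:
  (a) kg·m²·s⁻³·A⁻¹
  (b) [A] · [kg·m²·s⁻²·A⁻²] = kg·m²·s⁻²·A⁻¹
  (c) V·s = J·C⁻¹·s = kg·m²·s⁻²·A⁻¹
  (d) T·m² = Wb·m⁻²·m² = kg·m²·s⁻²·A⁻¹
  (e) [kg·m²·s⁻³·A⁻¹] · [s] = kg·m²·s⁻²·A⁻¹
All reduce to kg·m²·s⁻²·A⁻¹ except (a), which is kg·m²·s⁻³·A⁻¹.

(a)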